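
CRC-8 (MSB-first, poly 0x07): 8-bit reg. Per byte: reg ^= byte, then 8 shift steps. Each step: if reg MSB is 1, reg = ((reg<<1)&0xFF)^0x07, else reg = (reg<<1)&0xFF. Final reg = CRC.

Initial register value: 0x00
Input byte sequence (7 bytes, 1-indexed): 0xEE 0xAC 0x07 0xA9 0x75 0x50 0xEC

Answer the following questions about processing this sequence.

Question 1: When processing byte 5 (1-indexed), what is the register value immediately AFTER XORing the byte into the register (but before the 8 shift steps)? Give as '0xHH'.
Register before byte 5: 0x2F
Byte 5: 0x75
0x2F XOR 0x75 = 0x5A

Answer: 0x5A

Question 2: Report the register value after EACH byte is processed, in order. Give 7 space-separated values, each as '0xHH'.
0x84 0xD8 0x13 0x2F 0x81 0x39 0x25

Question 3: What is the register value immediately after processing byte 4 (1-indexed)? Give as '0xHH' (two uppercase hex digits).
Answer: 0x2F

Derivation:
After byte 1 (0xEE): reg=0x84
After byte 2 (0xAC): reg=0xD8
After byte 3 (0x07): reg=0x13
After byte 4 (0xA9): reg=0x2F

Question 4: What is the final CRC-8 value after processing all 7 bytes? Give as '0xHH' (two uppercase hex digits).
After byte 1 (0xEE): reg=0x84
After byte 2 (0xAC): reg=0xD8
After byte 3 (0x07): reg=0x13
After byte 4 (0xA9): reg=0x2F
After byte 5 (0x75): reg=0x81
After byte 6 (0x50): reg=0x39
After byte 7 (0xEC): reg=0x25

Answer: 0x25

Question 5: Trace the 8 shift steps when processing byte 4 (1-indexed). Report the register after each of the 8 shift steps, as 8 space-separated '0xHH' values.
After byte 1 (0xEE): reg=0x84
After byte 2 (0xAC): reg=0xD8
After byte 3 (0x07): reg=0x13
Register before byte 4: 0x13
After XOR with byte 0xA9: 0xBA

Answer: 0x73 0xE6 0xCB 0x91 0x25 0x4A 0x94 0x2F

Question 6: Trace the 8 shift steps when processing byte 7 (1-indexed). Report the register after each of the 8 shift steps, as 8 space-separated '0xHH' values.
Answer: 0xAD 0x5D 0xBA 0x73 0xE6 0xCB 0x91 0x25

Derivation:
After byte 1 (0xEE): reg=0x84
After byte 2 (0xAC): reg=0xD8
After byte 3 (0x07): reg=0x13
After byte 4 (0xA9): reg=0x2F
After byte 5 (0x75): reg=0x81
After byte 6 (0x50): reg=0x39
Register before byte 7: 0x39
After XOR with byte 0xEC: 0xD5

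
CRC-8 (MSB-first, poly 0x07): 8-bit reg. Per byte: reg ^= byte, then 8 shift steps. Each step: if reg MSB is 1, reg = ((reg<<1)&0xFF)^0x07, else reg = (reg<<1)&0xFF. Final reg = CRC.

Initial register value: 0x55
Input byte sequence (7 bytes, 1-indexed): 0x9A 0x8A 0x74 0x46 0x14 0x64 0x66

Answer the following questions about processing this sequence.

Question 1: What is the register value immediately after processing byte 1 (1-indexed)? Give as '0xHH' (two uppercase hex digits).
Answer: 0x63

Derivation:
After byte 1 (0x9A): reg=0x63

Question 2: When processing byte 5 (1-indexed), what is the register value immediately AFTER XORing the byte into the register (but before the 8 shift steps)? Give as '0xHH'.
Answer: 0xC3

Derivation:
Register before byte 5: 0xD7
Byte 5: 0x14
0xD7 XOR 0x14 = 0xC3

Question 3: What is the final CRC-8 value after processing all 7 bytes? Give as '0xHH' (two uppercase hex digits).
Answer: 0xA4

Derivation:
After byte 1 (0x9A): reg=0x63
After byte 2 (0x8A): reg=0x91
After byte 3 (0x74): reg=0xB5
After byte 4 (0x46): reg=0xD7
After byte 5 (0x14): reg=0x47
After byte 6 (0x64): reg=0xE9
After byte 7 (0x66): reg=0xA4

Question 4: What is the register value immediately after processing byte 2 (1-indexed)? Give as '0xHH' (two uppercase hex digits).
After byte 1 (0x9A): reg=0x63
After byte 2 (0x8A): reg=0x91

Answer: 0x91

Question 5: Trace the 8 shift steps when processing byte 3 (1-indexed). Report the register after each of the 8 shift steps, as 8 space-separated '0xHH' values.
Answer: 0xCD 0x9D 0x3D 0x7A 0xF4 0xEF 0xD9 0xB5

Derivation:
After byte 1 (0x9A): reg=0x63
After byte 2 (0x8A): reg=0x91
Register before byte 3: 0x91
After XOR with byte 0x74: 0xE5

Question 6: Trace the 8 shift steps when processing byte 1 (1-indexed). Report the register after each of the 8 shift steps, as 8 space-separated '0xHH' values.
Register before byte 1: 0x55
After XOR with byte 0x9A: 0xCF

Answer: 0x99 0x35 0x6A 0xD4 0xAF 0x59 0xB2 0x63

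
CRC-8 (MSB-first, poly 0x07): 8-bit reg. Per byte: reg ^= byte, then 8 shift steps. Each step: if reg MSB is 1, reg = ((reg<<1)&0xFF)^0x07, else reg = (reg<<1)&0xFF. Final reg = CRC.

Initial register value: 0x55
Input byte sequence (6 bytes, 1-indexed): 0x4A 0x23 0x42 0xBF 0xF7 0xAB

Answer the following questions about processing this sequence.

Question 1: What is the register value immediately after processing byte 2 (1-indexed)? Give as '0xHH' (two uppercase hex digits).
Answer: 0x7D

Derivation:
After byte 1 (0x4A): reg=0x5D
After byte 2 (0x23): reg=0x7D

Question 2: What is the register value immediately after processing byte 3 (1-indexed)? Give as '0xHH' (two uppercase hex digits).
After byte 1 (0x4A): reg=0x5D
After byte 2 (0x23): reg=0x7D
After byte 3 (0x42): reg=0xBD

Answer: 0xBD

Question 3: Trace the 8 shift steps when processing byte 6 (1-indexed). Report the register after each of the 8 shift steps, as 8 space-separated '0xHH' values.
Answer: 0x94 0x2F 0x5E 0xBC 0x7F 0xFE 0xFB 0xF1

Derivation:
After byte 1 (0x4A): reg=0x5D
After byte 2 (0x23): reg=0x7D
After byte 3 (0x42): reg=0xBD
After byte 4 (0xBF): reg=0x0E
After byte 5 (0xF7): reg=0xE1
Register before byte 6: 0xE1
After XOR with byte 0xAB: 0x4A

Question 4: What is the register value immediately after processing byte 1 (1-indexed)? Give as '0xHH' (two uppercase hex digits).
Answer: 0x5D

Derivation:
After byte 1 (0x4A): reg=0x5D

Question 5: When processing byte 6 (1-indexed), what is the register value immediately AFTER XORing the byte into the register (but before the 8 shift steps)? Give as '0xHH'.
Answer: 0x4A

Derivation:
Register before byte 6: 0xE1
Byte 6: 0xAB
0xE1 XOR 0xAB = 0x4A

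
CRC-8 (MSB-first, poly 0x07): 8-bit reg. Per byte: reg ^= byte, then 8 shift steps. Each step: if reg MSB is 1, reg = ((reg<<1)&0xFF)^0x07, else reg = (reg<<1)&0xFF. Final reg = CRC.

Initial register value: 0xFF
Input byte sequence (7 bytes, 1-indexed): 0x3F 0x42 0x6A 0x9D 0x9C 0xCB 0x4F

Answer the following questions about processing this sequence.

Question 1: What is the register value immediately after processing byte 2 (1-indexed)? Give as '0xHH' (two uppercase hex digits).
After byte 1 (0x3F): reg=0x4E
After byte 2 (0x42): reg=0x24

Answer: 0x24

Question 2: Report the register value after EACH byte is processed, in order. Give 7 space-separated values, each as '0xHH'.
0x4E 0x24 0xED 0x57 0x7F 0x05 0xF1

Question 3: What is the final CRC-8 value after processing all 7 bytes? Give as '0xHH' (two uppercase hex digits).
Answer: 0xF1

Derivation:
After byte 1 (0x3F): reg=0x4E
After byte 2 (0x42): reg=0x24
After byte 3 (0x6A): reg=0xED
After byte 4 (0x9D): reg=0x57
After byte 5 (0x9C): reg=0x7F
After byte 6 (0xCB): reg=0x05
After byte 7 (0x4F): reg=0xF1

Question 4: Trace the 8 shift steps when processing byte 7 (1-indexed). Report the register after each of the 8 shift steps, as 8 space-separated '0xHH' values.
After byte 1 (0x3F): reg=0x4E
After byte 2 (0x42): reg=0x24
After byte 3 (0x6A): reg=0xED
After byte 4 (0x9D): reg=0x57
After byte 5 (0x9C): reg=0x7F
After byte 6 (0xCB): reg=0x05
Register before byte 7: 0x05
After XOR with byte 0x4F: 0x4A

Answer: 0x94 0x2F 0x5E 0xBC 0x7F 0xFE 0xFB 0xF1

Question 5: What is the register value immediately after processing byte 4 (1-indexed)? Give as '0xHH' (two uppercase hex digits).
Answer: 0x57

Derivation:
After byte 1 (0x3F): reg=0x4E
After byte 2 (0x42): reg=0x24
After byte 3 (0x6A): reg=0xED
After byte 4 (0x9D): reg=0x57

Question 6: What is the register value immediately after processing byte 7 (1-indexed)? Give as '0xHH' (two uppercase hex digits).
After byte 1 (0x3F): reg=0x4E
After byte 2 (0x42): reg=0x24
After byte 3 (0x6A): reg=0xED
After byte 4 (0x9D): reg=0x57
After byte 5 (0x9C): reg=0x7F
After byte 6 (0xCB): reg=0x05
After byte 7 (0x4F): reg=0xF1

Answer: 0xF1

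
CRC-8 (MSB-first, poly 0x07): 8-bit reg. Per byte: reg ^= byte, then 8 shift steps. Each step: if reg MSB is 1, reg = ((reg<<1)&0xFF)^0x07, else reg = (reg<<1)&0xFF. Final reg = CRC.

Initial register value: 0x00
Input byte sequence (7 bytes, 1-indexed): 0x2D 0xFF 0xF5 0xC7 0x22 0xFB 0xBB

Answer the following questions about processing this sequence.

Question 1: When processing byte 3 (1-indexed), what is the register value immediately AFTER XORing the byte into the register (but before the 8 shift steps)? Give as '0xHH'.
Answer: 0x41

Derivation:
Register before byte 3: 0xB4
Byte 3: 0xF5
0xB4 XOR 0xF5 = 0x41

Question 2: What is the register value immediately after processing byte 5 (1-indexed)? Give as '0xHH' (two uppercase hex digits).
Answer: 0x85

Derivation:
After byte 1 (0x2D): reg=0xC3
After byte 2 (0xFF): reg=0xB4
After byte 3 (0xF5): reg=0xC0
After byte 4 (0xC7): reg=0x15
After byte 5 (0x22): reg=0x85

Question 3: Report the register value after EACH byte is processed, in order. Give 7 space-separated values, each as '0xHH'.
0xC3 0xB4 0xC0 0x15 0x85 0x7D 0x5C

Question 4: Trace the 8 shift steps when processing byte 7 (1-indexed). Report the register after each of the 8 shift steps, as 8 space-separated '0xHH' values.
Answer: 0x8B 0x11 0x22 0x44 0x88 0x17 0x2E 0x5C

Derivation:
After byte 1 (0x2D): reg=0xC3
After byte 2 (0xFF): reg=0xB4
After byte 3 (0xF5): reg=0xC0
After byte 4 (0xC7): reg=0x15
After byte 5 (0x22): reg=0x85
After byte 6 (0xFB): reg=0x7D
Register before byte 7: 0x7D
After XOR with byte 0xBB: 0xC6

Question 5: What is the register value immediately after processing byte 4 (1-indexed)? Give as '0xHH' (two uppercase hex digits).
Answer: 0x15

Derivation:
After byte 1 (0x2D): reg=0xC3
After byte 2 (0xFF): reg=0xB4
After byte 3 (0xF5): reg=0xC0
After byte 4 (0xC7): reg=0x15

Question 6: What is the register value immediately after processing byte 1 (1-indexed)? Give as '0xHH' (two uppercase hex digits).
Answer: 0xC3

Derivation:
After byte 1 (0x2D): reg=0xC3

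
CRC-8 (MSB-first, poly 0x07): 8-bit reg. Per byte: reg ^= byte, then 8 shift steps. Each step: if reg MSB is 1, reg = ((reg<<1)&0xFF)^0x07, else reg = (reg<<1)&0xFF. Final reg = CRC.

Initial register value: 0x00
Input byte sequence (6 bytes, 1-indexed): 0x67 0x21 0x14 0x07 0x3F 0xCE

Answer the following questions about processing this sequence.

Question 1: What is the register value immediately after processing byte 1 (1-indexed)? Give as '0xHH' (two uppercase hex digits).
After byte 1 (0x67): reg=0x32

Answer: 0x32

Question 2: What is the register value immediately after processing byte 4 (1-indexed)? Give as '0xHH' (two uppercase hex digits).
Answer: 0x09

Derivation:
After byte 1 (0x67): reg=0x32
After byte 2 (0x21): reg=0x79
After byte 3 (0x14): reg=0x04
After byte 4 (0x07): reg=0x09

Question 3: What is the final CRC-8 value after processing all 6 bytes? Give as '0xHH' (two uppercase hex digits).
Answer: 0xE3

Derivation:
After byte 1 (0x67): reg=0x32
After byte 2 (0x21): reg=0x79
After byte 3 (0x14): reg=0x04
After byte 4 (0x07): reg=0x09
After byte 5 (0x3F): reg=0x82
After byte 6 (0xCE): reg=0xE3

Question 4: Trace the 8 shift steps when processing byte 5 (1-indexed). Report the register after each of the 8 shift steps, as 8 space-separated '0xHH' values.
After byte 1 (0x67): reg=0x32
After byte 2 (0x21): reg=0x79
After byte 3 (0x14): reg=0x04
After byte 4 (0x07): reg=0x09
Register before byte 5: 0x09
After XOR with byte 0x3F: 0x36

Answer: 0x6C 0xD8 0xB7 0x69 0xD2 0xA3 0x41 0x82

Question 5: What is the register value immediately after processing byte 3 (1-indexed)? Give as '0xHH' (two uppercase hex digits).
After byte 1 (0x67): reg=0x32
After byte 2 (0x21): reg=0x79
After byte 3 (0x14): reg=0x04

Answer: 0x04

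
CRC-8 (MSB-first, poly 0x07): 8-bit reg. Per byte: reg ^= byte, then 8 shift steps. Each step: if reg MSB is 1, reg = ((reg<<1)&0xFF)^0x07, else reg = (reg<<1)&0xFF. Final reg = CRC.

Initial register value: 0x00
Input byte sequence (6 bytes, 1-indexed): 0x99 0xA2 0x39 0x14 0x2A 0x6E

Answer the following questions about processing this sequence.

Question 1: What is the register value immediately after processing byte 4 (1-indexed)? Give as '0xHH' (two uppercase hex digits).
Answer: 0x46

Derivation:
After byte 1 (0x99): reg=0xC6
After byte 2 (0xA2): reg=0x3B
After byte 3 (0x39): reg=0x0E
After byte 4 (0x14): reg=0x46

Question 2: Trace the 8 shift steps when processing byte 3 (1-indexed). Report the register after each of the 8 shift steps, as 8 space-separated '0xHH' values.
After byte 1 (0x99): reg=0xC6
After byte 2 (0xA2): reg=0x3B
Register before byte 3: 0x3B
After XOR with byte 0x39: 0x02

Answer: 0x04 0x08 0x10 0x20 0x40 0x80 0x07 0x0E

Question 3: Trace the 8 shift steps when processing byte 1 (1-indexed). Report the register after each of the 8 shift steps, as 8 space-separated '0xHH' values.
Register before byte 1: 0x00
After XOR with byte 0x99: 0x99

Answer: 0x35 0x6A 0xD4 0xAF 0x59 0xB2 0x63 0xC6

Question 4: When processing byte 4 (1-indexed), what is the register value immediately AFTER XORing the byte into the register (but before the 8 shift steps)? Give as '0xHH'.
Answer: 0x1A

Derivation:
Register before byte 4: 0x0E
Byte 4: 0x14
0x0E XOR 0x14 = 0x1A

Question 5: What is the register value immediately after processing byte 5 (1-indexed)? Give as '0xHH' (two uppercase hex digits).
Answer: 0x03

Derivation:
After byte 1 (0x99): reg=0xC6
After byte 2 (0xA2): reg=0x3B
After byte 3 (0x39): reg=0x0E
After byte 4 (0x14): reg=0x46
After byte 5 (0x2A): reg=0x03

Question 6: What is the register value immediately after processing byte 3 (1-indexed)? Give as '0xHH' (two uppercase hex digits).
After byte 1 (0x99): reg=0xC6
After byte 2 (0xA2): reg=0x3B
After byte 3 (0x39): reg=0x0E

Answer: 0x0E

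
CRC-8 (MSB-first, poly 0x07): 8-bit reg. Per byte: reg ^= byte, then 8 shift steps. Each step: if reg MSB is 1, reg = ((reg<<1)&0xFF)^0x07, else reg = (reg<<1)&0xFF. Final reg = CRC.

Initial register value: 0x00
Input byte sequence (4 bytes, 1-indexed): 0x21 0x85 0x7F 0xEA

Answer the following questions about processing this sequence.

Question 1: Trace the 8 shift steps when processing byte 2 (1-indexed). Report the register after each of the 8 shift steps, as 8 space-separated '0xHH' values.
Answer: 0xC4 0x8F 0x19 0x32 0x64 0xC8 0x97 0x29

Derivation:
After byte 1 (0x21): reg=0xE7
Register before byte 2: 0xE7
After XOR with byte 0x85: 0x62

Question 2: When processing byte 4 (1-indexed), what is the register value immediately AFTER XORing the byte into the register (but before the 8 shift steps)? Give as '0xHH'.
Register before byte 4: 0xA5
Byte 4: 0xEA
0xA5 XOR 0xEA = 0x4F

Answer: 0x4F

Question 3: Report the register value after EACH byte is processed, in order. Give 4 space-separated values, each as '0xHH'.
0xE7 0x29 0xA5 0xEA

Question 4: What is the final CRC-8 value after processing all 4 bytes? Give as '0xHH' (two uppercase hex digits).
Answer: 0xEA

Derivation:
After byte 1 (0x21): reg=0xE7
After byte 2 (0x85): reg=0x29
After byte 3 (0x7F): reg=0xA5
After byte 4 (0xEA): reg=0xEA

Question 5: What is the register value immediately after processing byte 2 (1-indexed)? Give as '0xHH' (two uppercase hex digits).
After byte 1 (0x21): reg=0xE7
After byte 2 (0x85): reg=0x29

Answer: 0x29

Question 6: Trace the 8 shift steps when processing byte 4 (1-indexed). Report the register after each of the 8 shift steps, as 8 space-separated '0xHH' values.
After byte 1 (0x21): reg=0xE7
After byte 2 (0x85): reg=0x29
After byte 3 (0x7F): reg=0xA5
Register before byte 4: 0xA5
After XOR with byte 0xEA: 0x4F

Answer: 0x9E 0x3B 0x76 0xEC 0xDF 0xB9 0x75 0xEA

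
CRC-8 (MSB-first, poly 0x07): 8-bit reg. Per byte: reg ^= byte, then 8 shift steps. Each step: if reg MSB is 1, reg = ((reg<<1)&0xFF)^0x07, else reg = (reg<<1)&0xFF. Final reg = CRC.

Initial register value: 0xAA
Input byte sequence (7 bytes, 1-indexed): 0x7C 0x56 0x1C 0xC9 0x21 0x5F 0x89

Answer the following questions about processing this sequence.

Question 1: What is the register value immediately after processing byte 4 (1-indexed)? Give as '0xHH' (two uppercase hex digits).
Answer: 0x3A

Derivation:
After byte 1 (0x7C): reg=0x2C
After byte 2 (0x56): reg=0x61
After byte 3 (0x1C): reg=0x74
After byte 4 (0xC9): reg=0x3A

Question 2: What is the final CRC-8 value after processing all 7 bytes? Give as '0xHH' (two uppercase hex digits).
After byte 1 (0x7C): reg=0x2C
After byte 2 (0x56): reg=0x61
After byte 3 (0x1C): reg=0x74
After byte 4 (0xC9): reg=0x3A
After byte 5 (0x21): reg=0x41
After byte 6 (0x5F): reg=0x5A
After byte 7 (0x89): reg=0x37

Answer: 0x37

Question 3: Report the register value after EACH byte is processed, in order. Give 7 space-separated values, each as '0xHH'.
0x2C 0x61 0x74 0x3A 0x41 0x5A 0x37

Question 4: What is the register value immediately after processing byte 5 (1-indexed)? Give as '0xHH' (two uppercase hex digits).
Answer: 0x41

Derivation:
After byte 1 (0x7C): reg=0x2C
After byte 2 (0x56): reg=0x61
After byte 3 (0x1C): reg=0x74
After byte 4 (0xC9): reg=0x3A
After byte 5 (0x21): reg=0x41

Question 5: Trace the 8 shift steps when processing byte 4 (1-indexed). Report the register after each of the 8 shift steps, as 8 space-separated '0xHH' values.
After byte 1 (0x7C): reg=0x2C
After byte 2 (0x56): reg=0x61
After byte 3 (0x1C): reg=0x74
Register before byte 4: 0x74
After XOR with byte 0xC9: 0xBD

Answer: 0x7D 0xFA 0xF3 0xE1 0xC5 0x8D 0x1D 0x3A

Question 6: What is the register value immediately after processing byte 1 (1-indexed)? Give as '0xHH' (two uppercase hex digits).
After byte 1 (0x7C): reg=0x2C

Answer: 0x2C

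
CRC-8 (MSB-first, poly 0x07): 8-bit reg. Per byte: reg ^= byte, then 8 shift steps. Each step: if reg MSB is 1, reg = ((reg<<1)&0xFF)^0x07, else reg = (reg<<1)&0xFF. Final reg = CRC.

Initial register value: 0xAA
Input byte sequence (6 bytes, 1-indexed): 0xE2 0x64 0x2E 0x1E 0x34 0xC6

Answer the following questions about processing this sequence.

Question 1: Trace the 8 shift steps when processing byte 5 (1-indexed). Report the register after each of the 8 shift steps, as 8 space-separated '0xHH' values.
Answer: 0xA6 0x4B 0x96 0x2B 0x56 0xAC 0x5F 0xBE

Derivation:
After byte 1 (0xE2): reg=0xFF
After byte 2 (0x64): reg=0xC8
After byte 3 (0x2E): reg=0xBC
After byte 4 (0x1E): reg=0x67
Register before byte 5: 0x67
After XOR with byte 0x34: 0x53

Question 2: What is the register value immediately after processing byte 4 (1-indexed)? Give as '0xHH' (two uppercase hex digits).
Answer: 0x67

Derivation:
After byte 1 (0xE2): reg=0xFF
After byte 2 (0x64): reg=0xC8
After byte 3 (0x2E): reg=0xBC
After byte 4 (0x1E): reg=0x67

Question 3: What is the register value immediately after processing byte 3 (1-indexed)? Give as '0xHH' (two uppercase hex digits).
Answer: 0xBC

Derivation:
After byte 1 (0xE2): reg=0xFF
After byte 2 (0x64): reg=0xC8
After byte 3 (0x2E): reg=0xBC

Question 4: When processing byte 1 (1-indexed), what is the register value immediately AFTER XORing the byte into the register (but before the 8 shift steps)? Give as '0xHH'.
Answer: 0x48

Derivation:
Register before byte 1: 0xAA
Byte 1: 0xE2
0xAA XOR 0xE2 = 0x48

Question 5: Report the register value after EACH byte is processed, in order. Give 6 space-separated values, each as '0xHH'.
0xFF 0xC8 0xBC 0x67 0xBE 0x6F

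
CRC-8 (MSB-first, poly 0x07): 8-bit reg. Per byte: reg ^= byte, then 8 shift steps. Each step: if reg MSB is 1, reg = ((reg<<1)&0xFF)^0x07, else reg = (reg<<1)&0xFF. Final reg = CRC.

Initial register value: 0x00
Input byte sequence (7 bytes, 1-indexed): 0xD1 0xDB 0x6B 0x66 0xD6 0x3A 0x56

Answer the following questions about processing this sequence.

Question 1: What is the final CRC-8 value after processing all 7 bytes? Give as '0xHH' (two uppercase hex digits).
After byte 1 (0xD1): reg=0x39
After byte 2 (0xDB): reg=0xA0
After byte 3 (0x6B): reg=0x7F
After byte 4 (0x66): reg=0x4F
After byte 5 (0xD6): reg=0xC6
After byte 6 (0x3A): reg=0xFA
After byte 7 (0x56): reg=0x4D

Answer: 0x4D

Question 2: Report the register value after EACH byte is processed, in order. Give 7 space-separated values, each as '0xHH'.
0x39 0xA0 0x7F 0x4F 0xC6 0xFA 0x4D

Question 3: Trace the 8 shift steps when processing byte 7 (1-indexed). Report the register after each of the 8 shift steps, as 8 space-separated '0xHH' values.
After byte 1 (0xD1): reg=0x39
After byte 2 (0xDB): reg=0xA0
After byte 3 (0x6B): reg=0x7F
After byte 4 (0x66): reg=0x4F
After byte 5 (0xD6): reg=0xC6
After byte 6 (0x3A): reg=0xFA
Register before byte 7: 0xFA
After XOR with byte 0x56: 0xAC

Answer: 0x5F 0xBE 0x7B 0xF6 0xEB 0xD1 0xA5 0x4D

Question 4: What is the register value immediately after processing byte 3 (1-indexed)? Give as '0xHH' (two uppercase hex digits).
After byte 1 (0xD1): reg=0x39
After byte 2 (0xDB): reg=0xA0
After byte 3 (0x6B): reg=0x7F

Answer: 0x7F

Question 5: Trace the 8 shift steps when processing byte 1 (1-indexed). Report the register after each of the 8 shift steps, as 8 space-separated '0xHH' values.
Answer: 0xA5 0x4D 0x9A 0x33 0x66 0xCC 0x9F 0x39

Derivation:
Register before byte 1: 0x00
After XOR with byte 0xD1: 0xD1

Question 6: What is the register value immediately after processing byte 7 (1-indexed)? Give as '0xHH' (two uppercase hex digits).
After byte 1 (0xD1): reg=0x39
After byte 2 (0xDB): reg=0xA0
After byte 3 (0x6B): reg=0x7F
After byte 4 (0x66): reg=0x4F
After byte 5 (0xD6): reg=0xC6
After byte 6 (0x3A): reg=0xFA
After byte 7 (0x56): reg=0x4D

Answer: 0x4D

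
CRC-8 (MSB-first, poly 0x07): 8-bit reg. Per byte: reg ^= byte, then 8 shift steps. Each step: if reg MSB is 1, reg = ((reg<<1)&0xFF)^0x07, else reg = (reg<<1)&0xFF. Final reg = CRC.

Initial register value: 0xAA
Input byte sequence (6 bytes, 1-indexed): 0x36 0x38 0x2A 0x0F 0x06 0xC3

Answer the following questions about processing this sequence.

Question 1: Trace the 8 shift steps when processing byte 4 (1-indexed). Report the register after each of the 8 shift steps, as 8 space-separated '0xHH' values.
Answer: 0xB1 0x65 0xCA 0x93 0x21 0x42 0x84 0x0F

Derivation:
After byte 1 (0x36): reg=0xDD
After byte 2 (0x38): reg=0xB5
After byte 3 (0x2A): reg=0xD4
Register before byte 4: 0xD4
After XOR with byte 0x0F: 0xDB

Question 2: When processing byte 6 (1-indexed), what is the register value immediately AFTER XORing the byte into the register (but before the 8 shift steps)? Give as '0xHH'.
Register before byte 6: 0x3F
Byte 6: 0xC3
0x3F XOR 0xC3 = 0xFC

Answer: 0xFC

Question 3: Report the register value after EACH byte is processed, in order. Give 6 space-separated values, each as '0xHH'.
0xDD 0xB5 0xD4 0x0F 0x3F 0xFA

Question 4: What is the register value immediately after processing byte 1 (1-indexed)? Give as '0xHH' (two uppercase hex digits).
After byte 1 (0x36): reg=0xDD

Answer: 0xDD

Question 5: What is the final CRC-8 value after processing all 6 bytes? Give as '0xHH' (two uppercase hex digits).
After byte 1 (0x36): reg=0xDD
After byte 2 (0x38): reg=0xB5
After byte 3 (0x2A): reg=0xD4
After byte 4 (0x0F): reg=0x0F
After byte 5 (0x06): reg=0x3F
After byte 6 (0xC3): reg=0xFA

Answer: 0xFA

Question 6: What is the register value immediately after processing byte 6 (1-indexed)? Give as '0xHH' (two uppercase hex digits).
Answer: 0xFA

Derivation:
After byte 1 (0x36): reg=0xDD
After byte 2 (0x38): reg=0xB5
After byte 3 (0x2A): reg=0xD4
After byte 4 (0x0F): reg=0x0F
After byte 5 (0x06): reg=0x3F
After byte 6 (0xC3): reg=0xFA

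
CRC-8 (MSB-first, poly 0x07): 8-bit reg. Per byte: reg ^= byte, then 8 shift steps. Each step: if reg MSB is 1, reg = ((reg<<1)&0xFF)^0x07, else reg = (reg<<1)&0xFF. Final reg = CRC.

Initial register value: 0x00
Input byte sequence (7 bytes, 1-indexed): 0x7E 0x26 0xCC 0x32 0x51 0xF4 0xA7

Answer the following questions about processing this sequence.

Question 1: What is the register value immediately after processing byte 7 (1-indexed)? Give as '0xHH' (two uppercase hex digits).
Answer: 0xE3

Derivation:
After byte 1 (0x7E): reg=0x7D
After byte 2 (0x26): reg=0x86
After byte 3 (0xCC): reg=0xF1
After byte 4 (0x32): reg=0x47
After byte 5 (0x51): reg=0x62
After byte 6 (0xF4): reg=0xEB
After byte 7 (0xA7): reg=0xE3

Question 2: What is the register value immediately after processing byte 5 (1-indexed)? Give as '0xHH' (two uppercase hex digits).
Answer: 0x62

Derivation:
After byte 1 (0x7E): reg=0x7D
After byte 2 (0x26): reg=0x86
After byte 3 (0xCC): reg=0xF1
After byte 4 (0x32): reg=0x47
After byte 5 (0x51): reg=0x62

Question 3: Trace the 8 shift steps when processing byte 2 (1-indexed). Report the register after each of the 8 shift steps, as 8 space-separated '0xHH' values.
After byte 1 (0x7E): reg=0x7D
Register before byte 2: 0x7D
After XOR with byte 0x26: 0x5B

Answer: 0xB6 0x6B 0xD6 0xAB 0x51 0xA2 0x43 0x86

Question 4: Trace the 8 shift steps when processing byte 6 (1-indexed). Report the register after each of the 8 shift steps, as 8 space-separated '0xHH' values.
Answer: 0x2B 0x56 0xAC 0x5F 0xBE 0x7B 0xF6 0xEB

Derivation:
After byte 1 (0x7E): reg=0x7D
After byte 2 (0x26): reg=0x86
After byte 3 (0xCC): reg=0xF1
After byte 4 (0x32): reg=0x47
After byte 5 (0x51): reg=0x62
Register before byte 6: 0x62
After XOR with byte 0xF4: 0x96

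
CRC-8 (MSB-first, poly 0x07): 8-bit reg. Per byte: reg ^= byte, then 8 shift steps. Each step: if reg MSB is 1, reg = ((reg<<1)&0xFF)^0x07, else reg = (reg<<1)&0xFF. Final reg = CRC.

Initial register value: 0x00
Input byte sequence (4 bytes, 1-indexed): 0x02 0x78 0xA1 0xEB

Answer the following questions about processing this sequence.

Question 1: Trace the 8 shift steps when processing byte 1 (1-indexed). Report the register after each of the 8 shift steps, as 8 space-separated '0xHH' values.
Answer: 0x04 0x08 0x10 0x20 0x40 0x80 0x07 0x0E

Derivation:
Register before byte 1: 0x00
After XOR with byte 0x02: 0x02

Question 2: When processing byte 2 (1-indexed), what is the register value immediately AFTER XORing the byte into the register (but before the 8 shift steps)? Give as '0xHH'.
Answer: 0x76

Derivation:
Register before byte 2: 0x0E
Byte 2: 0x78
0x0E XOR 0x78 = 0x76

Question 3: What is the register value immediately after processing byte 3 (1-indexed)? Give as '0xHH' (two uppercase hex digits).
Answer: 0xB2

Derivation:
After byte 1 (0x02): reg=0x0E
After byte 2 (0x78): reg=0x45
After byte 3 (0xA1): reg=0xB2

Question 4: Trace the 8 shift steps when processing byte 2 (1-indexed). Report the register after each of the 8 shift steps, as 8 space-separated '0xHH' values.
Answer: 0xEC 0xDF 0xB9 0x75 0xEA 0xD3 0xA1 0x45

Derivation:
After byte 1 (0x02): reg=0x0E
Register before byte 2: 0x0E
After XOR with byte 0x78: 0x76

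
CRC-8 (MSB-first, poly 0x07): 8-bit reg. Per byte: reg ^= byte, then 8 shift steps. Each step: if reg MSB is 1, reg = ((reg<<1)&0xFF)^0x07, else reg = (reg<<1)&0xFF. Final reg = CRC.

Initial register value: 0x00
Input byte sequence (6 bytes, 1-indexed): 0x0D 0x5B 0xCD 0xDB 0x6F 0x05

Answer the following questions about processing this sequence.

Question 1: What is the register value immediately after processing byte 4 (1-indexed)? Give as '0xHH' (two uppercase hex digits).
After byte 1 (0x0D): reg=0x23
After byte 2 (0x5B): reg=0x6F
After byte 3 (0xCD): reg=0x67
After byte 4 (0xDB): reg=0x3D

Answer: 0x3D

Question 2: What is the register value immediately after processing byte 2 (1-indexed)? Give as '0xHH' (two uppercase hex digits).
After byte 1 (0x0D): reg=0x23
After byte 2 (0x5B): reg=0x6F

Answer: 0x6F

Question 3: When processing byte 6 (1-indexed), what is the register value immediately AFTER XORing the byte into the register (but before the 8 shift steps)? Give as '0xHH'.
Register before byte 6: 0xB9
Byte 6: 0x05
0xB9 XOR 0x05 = 0xBC

Answer: 0xBC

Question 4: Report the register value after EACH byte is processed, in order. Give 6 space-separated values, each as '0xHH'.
0x23 0x6F 0x67 0x3D 0xB9 0x3D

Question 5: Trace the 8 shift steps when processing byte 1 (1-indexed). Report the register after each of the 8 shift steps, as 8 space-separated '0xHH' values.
Register before byte 1: 0x00
After XOR with byte 0x0D: 0x0D

Answer: 0x1A 0x34 0x68 0xD0 0xA7 0x49 0x92 0x23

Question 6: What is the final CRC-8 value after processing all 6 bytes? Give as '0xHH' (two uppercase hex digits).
After byte 1 (0x0D): reg=0x23
After byte 2 (0x5B): reg=0x6F
After byte 3 (0xCD): reg=0x67
After byte 4 (0xDB): reg=0x3D
After byte 5 (0x6F): reg=0xB9
After byte 6 (0x05): reg=0x3D

Answer: 0x3D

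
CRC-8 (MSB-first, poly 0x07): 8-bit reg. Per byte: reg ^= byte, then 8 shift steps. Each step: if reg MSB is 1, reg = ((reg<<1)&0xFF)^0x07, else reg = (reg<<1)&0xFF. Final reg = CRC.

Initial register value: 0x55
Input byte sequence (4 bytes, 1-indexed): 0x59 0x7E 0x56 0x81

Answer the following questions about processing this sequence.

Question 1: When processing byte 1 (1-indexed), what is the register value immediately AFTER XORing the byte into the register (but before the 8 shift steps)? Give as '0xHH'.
Register before byte 1: 0x55
Byte 1: 0x59
0x55 XOR 0x59 = 0x0C

Answer: 0x0C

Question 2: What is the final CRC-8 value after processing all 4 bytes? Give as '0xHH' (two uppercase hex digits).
Answer: 0x5F

Derivation:
After byte 1 (0x59): reg=0x24
After byte 2 (0x7E): reg=0x81
After byte 3 (0x56): reg=0x2B
After byte 4 (0x81): reg=0x5F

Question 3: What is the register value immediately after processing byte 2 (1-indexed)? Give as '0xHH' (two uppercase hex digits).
Answer: 0x81

Derivation:
After byte 1 (0x59): reg=0x24
After byte 2 (0x7E): reg=0x81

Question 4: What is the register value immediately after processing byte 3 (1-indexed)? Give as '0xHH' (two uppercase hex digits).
After byte 1 (0x59): reg=0x24
After byte 2 (0x7E): reg=0x81
After byte 3 (0x56): reg=0x2B

Answer: 0x2B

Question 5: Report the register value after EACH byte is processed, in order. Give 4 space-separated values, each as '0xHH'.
0x24 0x81 0x2B 0x5F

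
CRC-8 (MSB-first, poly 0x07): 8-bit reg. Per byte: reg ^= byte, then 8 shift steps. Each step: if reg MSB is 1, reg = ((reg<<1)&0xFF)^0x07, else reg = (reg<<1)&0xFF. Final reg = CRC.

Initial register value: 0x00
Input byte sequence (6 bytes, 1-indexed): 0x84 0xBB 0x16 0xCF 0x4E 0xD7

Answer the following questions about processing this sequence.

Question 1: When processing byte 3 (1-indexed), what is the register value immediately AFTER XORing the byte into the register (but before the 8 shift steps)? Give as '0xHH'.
Register before byte 3: 0xCA
Byte 3: 0x16
0xCA XOR 0x16 = 0xDC

Answer: 0xDC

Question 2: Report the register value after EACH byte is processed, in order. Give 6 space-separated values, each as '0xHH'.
0x95 0xCA 0x1A 0x25 0x16 0x49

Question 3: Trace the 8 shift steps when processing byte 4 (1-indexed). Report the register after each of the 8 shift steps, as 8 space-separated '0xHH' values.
Answer: 0xAD 0x5D 0xBA 0x73 0xE6 0xCB 0x91 0x25

Derivation:
After byte 1 (0x84): reg=0x95
After byte 2 (0xBB): reg=0xCA
After byte 3 (0x16): reg=0x1A
Register before byte 4: 0x1A
After XOR with byte 0xCF: 0xD5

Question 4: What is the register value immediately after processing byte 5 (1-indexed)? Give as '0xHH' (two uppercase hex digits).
After byte 1 (0x84): reg=0x95
After byte 2 (0xBB): reg=0xCA
After byte 3 (0x16): reg=0x1A
After byte 4 (0xCF): reg=0x25
After byte 5 (0x4E): reg=0x16

Answer: 0x16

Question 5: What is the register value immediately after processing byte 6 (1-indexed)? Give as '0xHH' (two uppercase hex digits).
After byte 1 (0x84): reg=0x95
After byte 2 (0xBB): reg=0xCA
After byte 3 (0x16): reg=0x1A
After byte 4 (0xCF): reg=0x25
After byte 5 (0x4E): reg=0x16
After byte 6 (0xD7): reg=0x49

Answer: 0x49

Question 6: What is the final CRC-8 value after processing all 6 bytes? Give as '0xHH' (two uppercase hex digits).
Answer: 0x49

Derivation:
After byte 1 (0x84): reg=0x95
After byte 2 (0xBB): reg=0xCA
After byte 3 (0x16): reg=0x1A
After byte 4 (0xCF): reg=0x25
After byte 5 (0x4E): reg=0x16
After byte 6 (0xD7): reg=0x49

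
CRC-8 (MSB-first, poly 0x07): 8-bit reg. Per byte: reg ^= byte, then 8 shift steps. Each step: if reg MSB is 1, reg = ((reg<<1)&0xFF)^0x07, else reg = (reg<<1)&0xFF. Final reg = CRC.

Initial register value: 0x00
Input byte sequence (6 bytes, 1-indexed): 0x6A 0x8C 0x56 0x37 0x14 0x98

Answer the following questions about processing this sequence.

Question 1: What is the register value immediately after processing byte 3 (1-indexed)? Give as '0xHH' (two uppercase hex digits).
Answer: 0xAD

Derivation:
After byte 1 (0x6A): reg=0x11
After byte 2 (0x8C): reg=0xDA
After byte 3 (0x56): reg=0xAD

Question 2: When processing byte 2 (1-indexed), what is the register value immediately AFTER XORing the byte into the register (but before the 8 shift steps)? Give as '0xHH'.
Answer: 0x9D

Derivation:
Register before byte 2: 0x11
Byte 2: 0x8C
0x11 XOR 0x8C = 0x9D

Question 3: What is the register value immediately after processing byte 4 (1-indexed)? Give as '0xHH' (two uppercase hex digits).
After byte 1 (0x6A): reg=0x11
After byte 2 (0x8C): reg=0xDA
After byte 3 (0x56): reg=0xAD
After byte 4 (0x37): reg=0xCF

Answer: 0xCF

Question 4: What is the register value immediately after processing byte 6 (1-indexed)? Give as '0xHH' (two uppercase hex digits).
After byte 1 (0x6A): reg=0x11
After byte 2 (0x8C): reg=0xDA
After byte 3 (0x56): reg=0xAD
After byte 4 (0x37): reg=0xCF
After byte 5 (0x14): reg=0x0F
After byte 6 (0x98): reg=0xEC

Answer: 0xEC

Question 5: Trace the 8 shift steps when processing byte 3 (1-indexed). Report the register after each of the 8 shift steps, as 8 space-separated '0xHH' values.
Answer: 0x1F 0x3E 0x7C 0xF8 0xF7 0xE9 0xD5 0xAD

Derivation:
After byte 1 (0x6A): reg=0x11
After byte 2 (0x8C): reg=0xDA
Register before byte 3: 0xDA
After XOR with byte 0x56: 0x8C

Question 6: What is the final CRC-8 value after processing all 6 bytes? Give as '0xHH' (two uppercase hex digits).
After byte 1 (0x6A): reg=0x11
After byte 2 (0x8C): reg=0xDA
After byte 3 (0x56): reg=0xAD
After byte 4 (0x37): reg=0xCF
After byte 5 (0x14): reg=0x0F
After byte 6 (0x98): reg=0xEC

Answer: 0xEC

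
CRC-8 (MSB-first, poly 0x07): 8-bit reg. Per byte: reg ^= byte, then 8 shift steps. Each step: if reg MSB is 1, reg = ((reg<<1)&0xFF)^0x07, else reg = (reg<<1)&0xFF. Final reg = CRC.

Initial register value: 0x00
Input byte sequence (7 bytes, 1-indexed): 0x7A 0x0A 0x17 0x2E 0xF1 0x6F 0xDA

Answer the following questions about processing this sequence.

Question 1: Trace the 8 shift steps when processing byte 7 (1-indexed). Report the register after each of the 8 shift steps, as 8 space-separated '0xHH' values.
Answer: 0x57 0xAE 0x5B 0xB6 0x6B 0xD6 0xAB 0x51

Derivation:
After byte 1 (0x7A): reg=0x61
After byte 2 (0x0A): reg=0x16
After byte 3 (0x17): reg=0x07
After byte 4 (0x2E): reg=0xDF
After byte 5 (0xF1): reg=0xCA
After byte 6 (0x6F): reg=0x72
Register before byte 7: 0x72
After XOR with byte 0xDA: 0xA8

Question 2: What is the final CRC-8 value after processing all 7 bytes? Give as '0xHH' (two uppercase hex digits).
After byte 1 (0x7A): reg=0x61
After byte 2 (0x0A): reg=0x16
After byte 3 (0x17): reg=0x07
After byte 4 (0x2E): reg=0xDF
After byte 5 (0xF1): reg=0xCA
After byte 6 (0x6F): reg=0x72
After byte 7 (0xDA): reg=0x51

Answer: 0x51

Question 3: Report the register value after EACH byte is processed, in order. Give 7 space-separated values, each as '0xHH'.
0x61 0x16 0x07 0xDF 0xCA 0x72 0x51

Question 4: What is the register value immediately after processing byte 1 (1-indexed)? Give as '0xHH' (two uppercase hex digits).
After byte 1 (0x7A): reg=0x61

Answer: 0x61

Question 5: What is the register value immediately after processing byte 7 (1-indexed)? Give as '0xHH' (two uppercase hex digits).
Answer: 0x51

Derivation:
After byte 1 (0x7A): reg=0x61
After byte 2 (0x0A): reg=0x16
After byte 3 (0x17): reg=0x07
After byte 4 (0x2E): reg=0xDF
After byte 5 (0xF1): reg=0xCA
After byte 6 (0x6F): reg=0x72
After byte 7 (0xDA): reg=0x51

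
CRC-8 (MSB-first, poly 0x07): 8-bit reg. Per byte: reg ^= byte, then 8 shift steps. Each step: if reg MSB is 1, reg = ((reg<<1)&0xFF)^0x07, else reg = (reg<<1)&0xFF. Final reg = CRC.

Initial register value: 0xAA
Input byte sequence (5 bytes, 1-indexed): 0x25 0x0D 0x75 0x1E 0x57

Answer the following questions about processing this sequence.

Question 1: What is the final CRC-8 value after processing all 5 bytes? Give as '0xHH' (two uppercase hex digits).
Answer: 0xDD

Derivation:
After byte 1 (0x25): reg=0xA4
After byte 2 (0x0D): reg=0x56
After byte 3 (0x75): reg=0xE9
After byte 4 (0x1E): reg=0xCB
After byte 5 (0x57): reg=0xDD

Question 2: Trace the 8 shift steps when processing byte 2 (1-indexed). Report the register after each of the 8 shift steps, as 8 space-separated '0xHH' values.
After byte 1 (0x25): reg=0xA4
Register before byte 2: 0xA4
After XOR with byte 0x0D: 0xA9

Answer: 0x55 0xAA 0x53 0xA6 0x4B 0x96 0x2B 0x56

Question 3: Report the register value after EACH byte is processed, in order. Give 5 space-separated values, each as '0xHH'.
0xA4 0x56 0xE9 0xCB 0xDD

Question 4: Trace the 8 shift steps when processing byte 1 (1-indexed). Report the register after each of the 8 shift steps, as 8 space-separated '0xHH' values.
Register before byte 1: 0xAA
After XOR with byte 0x25: 0x8F

Answer: 0x19 0x32 0x64 0xC8 0x97 0x29 0x52 0xA4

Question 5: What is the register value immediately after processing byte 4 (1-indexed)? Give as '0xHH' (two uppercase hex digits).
Answer: 0xCB

Derivation:
After byte 1 (0x25): reg=0xA4
After byte 2 (0x0D): reg=0x56
After byte 3 (0x75): reg=0xE9
After byte 4 (0x1E): reg=0xCB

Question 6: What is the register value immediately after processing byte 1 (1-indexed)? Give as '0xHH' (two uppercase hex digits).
After byte 1 (0x25): reg=0xA4

Answer: 0xA4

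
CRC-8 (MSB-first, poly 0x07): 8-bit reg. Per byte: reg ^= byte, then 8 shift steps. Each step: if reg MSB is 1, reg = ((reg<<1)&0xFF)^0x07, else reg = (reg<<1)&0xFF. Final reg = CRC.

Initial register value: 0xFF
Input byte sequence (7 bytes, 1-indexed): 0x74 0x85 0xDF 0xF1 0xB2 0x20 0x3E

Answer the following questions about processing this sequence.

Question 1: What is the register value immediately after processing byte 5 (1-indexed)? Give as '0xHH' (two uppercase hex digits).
After byte 1 (0x74): reg=0xB8
After byte 2 (0x85): reg=0xB3
After byte 3 (0xDF): reg=0x03
After byte 4 (0xF1): reg=0xD0
After byte 5 (0xB2): reg=0x29

Answer: 0x29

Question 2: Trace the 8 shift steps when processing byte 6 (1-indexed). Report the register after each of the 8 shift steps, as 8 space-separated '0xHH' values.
Answer: 0x12 0x24 0x48 0x90 0x27 0x4E 0x9C 0x3F

Derivation:
After byte 1 (0x74): reg=0xB8
After byte 2 (0x85): reg=0xB3
After byte 3 (0xDF): reg=0x03
After byte 4 (0xF1): reg=0xD0
After byte 5 (0xB2): reg=0x29
Register before byte 6: 0x29
After XOR with byte 0x20: 0x09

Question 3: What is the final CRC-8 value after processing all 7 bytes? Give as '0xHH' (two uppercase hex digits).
After byte 1 (0x74): reg=0xB8
After byte 2 (0x85): reg=0xB3
After byte 3 (0xDF): reg=0x03
After byte 4 (0xF1): reg=0xD0
After byte 5 (0xB2): reg=0x29
After byte 6 (0x20): reg=0x3F
After byte 7 (0x3E): reg=0x07

Answer: 0x07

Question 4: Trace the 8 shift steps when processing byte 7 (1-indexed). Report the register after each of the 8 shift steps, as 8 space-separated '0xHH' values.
Answer: 0x02 0x04 0x08 0x10 0x20 0x40 0x80 0x07

Derivation:
After byte 1 (0x74): reg=0xB8
After byte 2 (0x85): reg=0xB3
After byte 3 (0xDF): reg=0x03
After byte 4 (0xF1): reg=0xD0
After byte 5 (0xB2): reg=0x29
After byte 6 (0x20): reg=0x3F
Register before byte 7: 0x3F
After XOR with byte 0x3E: 0x01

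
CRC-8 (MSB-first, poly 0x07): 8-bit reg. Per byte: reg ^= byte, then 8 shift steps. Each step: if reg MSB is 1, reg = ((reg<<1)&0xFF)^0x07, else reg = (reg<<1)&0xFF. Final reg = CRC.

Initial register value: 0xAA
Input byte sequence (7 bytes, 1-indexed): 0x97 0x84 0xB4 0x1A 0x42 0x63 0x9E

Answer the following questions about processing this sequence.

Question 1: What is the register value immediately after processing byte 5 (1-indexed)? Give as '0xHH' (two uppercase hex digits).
After byte 1 (0x97): reg=0xB3
After byte 2 (0x84): reg=0x85
After byte 3 (0xB4): reg=0x97
After byte 4 (0x1A): reg=0xAA
After byte 5 (0x42): reg=0x96

Answer: 0x96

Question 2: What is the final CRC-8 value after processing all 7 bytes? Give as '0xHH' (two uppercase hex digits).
Answer: 0x86

Derivation:
After byte 1 (0x97): reg=0xB3
After byte 2 (0x84): reg=0x85
After byte 3 (0xB4): reg=0x97
After byte 4 (0x1A): reg=0xAA
After byte 5 (0x42): reg=0x96
After byte 6 (0x63): reg=0xC5
After byte 7 (0x9E): reg=0x86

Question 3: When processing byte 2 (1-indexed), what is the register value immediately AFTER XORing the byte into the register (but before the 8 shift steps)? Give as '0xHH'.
Register before byte 2: 0xB3
Byte 2: 0x84
0xB3 XOR 0x84 = 0x37

Answer: 0x37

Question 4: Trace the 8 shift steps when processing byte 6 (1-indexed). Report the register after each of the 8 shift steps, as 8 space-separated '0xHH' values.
After byte 1 (0x97): reg=0xB3
After byte 2 (0x84): reg=0x85
After byte 3 (0xB4): reg=0x97
After byte 4 (0x1A): reg=0xAA
After byte 5 (0x42): reg=0x96
Register before byte 6: 0x96
After XOR with byte 0x63: 0xF5

Answer: 0xED 0xDD 0xBD 0x7D 0xFA 0xF3 0xE1 0xC5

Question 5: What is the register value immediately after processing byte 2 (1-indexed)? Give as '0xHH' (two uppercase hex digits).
After byte 1 (0x97): reg=0xB3
After byte 2 (0x84): reg=0x85

Answer: 0x85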